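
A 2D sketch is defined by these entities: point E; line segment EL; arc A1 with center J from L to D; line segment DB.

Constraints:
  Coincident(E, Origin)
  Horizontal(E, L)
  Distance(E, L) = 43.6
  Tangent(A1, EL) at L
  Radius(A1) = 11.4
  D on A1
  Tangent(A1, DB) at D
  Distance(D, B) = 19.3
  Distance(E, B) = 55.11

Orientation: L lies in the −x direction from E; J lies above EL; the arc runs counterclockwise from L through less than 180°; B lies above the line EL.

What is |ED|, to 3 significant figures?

37.9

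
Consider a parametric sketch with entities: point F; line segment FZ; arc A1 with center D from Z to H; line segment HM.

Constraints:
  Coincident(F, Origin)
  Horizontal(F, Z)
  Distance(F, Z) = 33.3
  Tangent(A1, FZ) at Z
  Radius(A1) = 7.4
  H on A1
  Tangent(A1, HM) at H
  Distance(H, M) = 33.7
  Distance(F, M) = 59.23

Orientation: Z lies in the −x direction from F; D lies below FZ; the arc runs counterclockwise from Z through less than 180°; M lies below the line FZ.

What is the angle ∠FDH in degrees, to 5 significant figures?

163.03°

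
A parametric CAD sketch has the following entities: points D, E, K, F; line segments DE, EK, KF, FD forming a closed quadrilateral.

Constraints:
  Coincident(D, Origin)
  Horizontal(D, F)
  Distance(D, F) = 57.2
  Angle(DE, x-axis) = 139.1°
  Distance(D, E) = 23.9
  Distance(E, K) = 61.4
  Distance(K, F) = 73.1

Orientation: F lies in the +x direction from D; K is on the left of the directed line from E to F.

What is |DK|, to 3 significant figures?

66.6

Checks: |EK| = 61.40 ✓; |KF| = 73.10 ✓.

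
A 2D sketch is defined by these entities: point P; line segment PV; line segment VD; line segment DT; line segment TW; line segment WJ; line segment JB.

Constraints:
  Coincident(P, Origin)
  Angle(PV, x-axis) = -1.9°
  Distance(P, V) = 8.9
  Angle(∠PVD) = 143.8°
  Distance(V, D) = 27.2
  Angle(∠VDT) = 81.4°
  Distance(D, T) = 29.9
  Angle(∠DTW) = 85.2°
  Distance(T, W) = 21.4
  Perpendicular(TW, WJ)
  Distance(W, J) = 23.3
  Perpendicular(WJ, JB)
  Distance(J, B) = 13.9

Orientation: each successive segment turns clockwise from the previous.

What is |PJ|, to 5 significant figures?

14.868

∠DTW = 85.2° gives TW at 128.50° from the x-axis; with |TW| = 21.4, W = (-4.7825, -20.837). TW is perpendicular to WJ, so WJ runs at 38.500°; with |WJ| = 23.3, J = (13.452, -6.3320). Then |PJ| = |J − P| = 14.868.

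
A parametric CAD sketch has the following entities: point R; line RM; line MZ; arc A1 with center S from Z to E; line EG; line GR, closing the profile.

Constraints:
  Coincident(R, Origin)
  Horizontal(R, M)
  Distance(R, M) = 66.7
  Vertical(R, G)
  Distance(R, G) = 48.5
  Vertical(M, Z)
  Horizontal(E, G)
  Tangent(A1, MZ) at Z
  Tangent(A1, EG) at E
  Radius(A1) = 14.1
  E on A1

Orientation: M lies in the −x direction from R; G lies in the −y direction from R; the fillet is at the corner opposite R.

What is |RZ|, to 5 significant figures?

75.048

R is at the origin; RM is horizontal with |RM| = 66.7 and M on the −x side, so M = (-66.700, 0.0000). RG is vertical with |RG| = 48.5 and G on the −y side, so G = (0.0000, -48.500). The virtual corner opposite R is at (-66.700, -48.500). Tangency of A1 to MZ means the radius SZ is perpendicular to MZ and tangency of A1 to EG means the radius SE is perpendicular to EG, with radius 14.1, so the center S sits 14.1 in from both sides at S = (-52.600, -34.400). That places the tangent points at Z = (-66.700, -34.400) on MZ and E = (-52.600, -48.500) on EG. Then |RZ| = |Z − R| = 75.048.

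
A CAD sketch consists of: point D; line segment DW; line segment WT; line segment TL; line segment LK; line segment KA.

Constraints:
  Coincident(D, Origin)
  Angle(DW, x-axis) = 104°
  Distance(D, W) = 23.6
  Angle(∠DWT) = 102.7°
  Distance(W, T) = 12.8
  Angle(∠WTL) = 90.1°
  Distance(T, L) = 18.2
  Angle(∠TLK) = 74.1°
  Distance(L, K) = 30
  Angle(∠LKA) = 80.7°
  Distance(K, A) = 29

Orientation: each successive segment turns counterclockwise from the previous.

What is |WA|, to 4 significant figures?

16.65

∠TLK = 74.1° gives LK at 17.10° from the x-axis; with |LK| = 30.0, K = (10.55, 13.23). ∠LKA = 80.7° gives KA at 116.4° from the x-axis; with |KA| = 29.0, A = (-2.346, 39.21). Then |WA| = |A − W| = 16.65.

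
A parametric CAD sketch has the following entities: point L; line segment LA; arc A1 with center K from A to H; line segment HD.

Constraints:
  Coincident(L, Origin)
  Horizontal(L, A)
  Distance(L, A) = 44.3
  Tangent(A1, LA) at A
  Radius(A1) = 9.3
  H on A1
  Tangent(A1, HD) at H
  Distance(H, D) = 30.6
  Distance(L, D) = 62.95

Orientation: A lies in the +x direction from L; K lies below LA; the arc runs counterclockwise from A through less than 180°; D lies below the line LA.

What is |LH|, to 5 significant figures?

38.004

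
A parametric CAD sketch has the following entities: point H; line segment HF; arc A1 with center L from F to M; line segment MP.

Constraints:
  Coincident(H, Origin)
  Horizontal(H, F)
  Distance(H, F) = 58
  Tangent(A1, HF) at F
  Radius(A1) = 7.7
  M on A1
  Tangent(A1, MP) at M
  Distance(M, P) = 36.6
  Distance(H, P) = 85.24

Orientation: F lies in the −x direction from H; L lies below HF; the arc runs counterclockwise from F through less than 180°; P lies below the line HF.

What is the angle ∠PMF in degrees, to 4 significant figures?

142.2°

Checks: |LM| = 7.700 ✓; ∠(LM, MP) = 90.00° ✓; |MP| = 36.60 ✓; |HP| = 85.24 ✓.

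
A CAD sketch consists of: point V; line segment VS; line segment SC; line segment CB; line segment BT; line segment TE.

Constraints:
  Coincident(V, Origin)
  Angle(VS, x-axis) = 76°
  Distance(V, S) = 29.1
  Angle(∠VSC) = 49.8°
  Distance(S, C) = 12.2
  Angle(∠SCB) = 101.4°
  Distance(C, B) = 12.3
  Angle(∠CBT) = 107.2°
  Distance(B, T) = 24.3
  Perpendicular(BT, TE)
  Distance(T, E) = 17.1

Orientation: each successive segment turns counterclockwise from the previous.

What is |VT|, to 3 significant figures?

25.5

∠SCB = 101.4° gives CB at -75.2° from the x-axis; with |CB| = 12.3, B = (-0.765, 11.0). ∠CBT = 107.2° gives BT at -2.40° from the x-axis; with |BT| = 24.3, T = (23.5, 9.94). Then |VT| = |T − V| = 25.5.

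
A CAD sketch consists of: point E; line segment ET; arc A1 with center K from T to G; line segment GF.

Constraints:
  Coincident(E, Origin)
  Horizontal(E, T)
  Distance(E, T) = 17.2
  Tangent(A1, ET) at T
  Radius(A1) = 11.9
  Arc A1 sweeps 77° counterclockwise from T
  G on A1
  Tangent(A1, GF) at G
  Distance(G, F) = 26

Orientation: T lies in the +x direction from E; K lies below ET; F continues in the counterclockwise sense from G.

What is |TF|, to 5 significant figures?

38.710

E is at the origin; ET is horizontal with |ET| = 17.2 and T on the +x side, so T = (17.200, 0.0000). The tangent condition forces KT to be normal to ET, so K = T + (0, -11.9) = (17.200, -11.900). On A1, T sits at bearing 90° from K; a 77° counterclockwise sweep puts G at bearing 167°, so G = K + 11.9·(cos 167°, sin 167°) = (5.6050, -9.2231). The tangent condition forces KG to be normal to GF, so GF runs along (−sin 167°, cos 167°); with |GF| = 26.0, F = (-0.24373, -34.557). Then |TF| = |F − T| = 38.710.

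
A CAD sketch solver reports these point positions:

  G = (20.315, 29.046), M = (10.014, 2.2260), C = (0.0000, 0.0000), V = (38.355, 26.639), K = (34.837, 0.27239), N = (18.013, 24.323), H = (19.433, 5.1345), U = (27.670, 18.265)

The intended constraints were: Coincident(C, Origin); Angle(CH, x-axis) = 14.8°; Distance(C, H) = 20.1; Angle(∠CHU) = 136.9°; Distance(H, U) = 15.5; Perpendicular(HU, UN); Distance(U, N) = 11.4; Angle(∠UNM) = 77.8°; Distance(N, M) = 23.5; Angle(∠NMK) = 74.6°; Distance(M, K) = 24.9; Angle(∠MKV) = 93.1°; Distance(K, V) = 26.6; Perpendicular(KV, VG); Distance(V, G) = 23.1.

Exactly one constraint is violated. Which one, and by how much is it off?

Distance(V, G) = 23.1 — off by 4.90.

C = (0.00, 0.00) ✓; CH at 14.80° ✓; |CH| = 20.10 ✓; ∠CHU = 136.9° ✓; |HU| = 15.50 ✓; ∠(HU, UN) = 90.00° ✓; |UN| = 11.40 ✓; ∠UNM = 77.80° ✓; |NM| = 23.50 ✓; ∠NMK = 74.60° ✓; |MK| = 24.90 ✓; ∠MKV = 93.10° ✓; |KV| = 26.60 ✓; ∠(KV, VG) = 90.00° ✓; |VG| = 18.20 ✗.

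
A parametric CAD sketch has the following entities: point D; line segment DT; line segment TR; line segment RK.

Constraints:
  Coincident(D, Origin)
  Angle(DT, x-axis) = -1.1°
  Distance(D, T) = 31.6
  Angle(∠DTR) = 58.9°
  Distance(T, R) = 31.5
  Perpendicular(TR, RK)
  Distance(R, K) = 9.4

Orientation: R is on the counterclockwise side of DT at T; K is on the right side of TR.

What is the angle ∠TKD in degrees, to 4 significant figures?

50.78°

D is at the origin; DT runs at -1.1° with length 31.6, so T = 31.6·(cos -1.1°, sin -1.1°) = (31.59, -0.6066). ∠DTR = 58.9°, so TR runs at -1.1° + (180° − 58.9°) = 120.0° from the x-axis; with |TR| = 31.5, R = T + 31.5·(cos 120.0°, sin 120.0°) = (15.84, 26.67). The perpendicularity gives RK at right angles to TR; with |RK| = 9.4 on the right of TR, K = R + 9.4·(0.8660, 0.5000) = (23.98, 31.37). Then cos ∠TKD = KT·KD / (|KT||KD|), giving 50.78°.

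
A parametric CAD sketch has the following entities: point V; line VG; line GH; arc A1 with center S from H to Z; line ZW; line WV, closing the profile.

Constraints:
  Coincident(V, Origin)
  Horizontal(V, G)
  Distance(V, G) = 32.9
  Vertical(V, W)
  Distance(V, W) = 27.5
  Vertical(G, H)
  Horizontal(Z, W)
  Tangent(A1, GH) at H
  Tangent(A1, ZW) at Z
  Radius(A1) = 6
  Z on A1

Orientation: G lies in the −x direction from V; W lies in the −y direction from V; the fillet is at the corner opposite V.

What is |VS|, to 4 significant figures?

34.44

V and W share the same x with |VW| = 27.5 and W on the −y side, so W = (0.000, -27.50). The virtual corner opposite V is at (-32.90, -27.50). The tangent condition forces SH to be normal to GH and the tangent condition forces SZ to be normal to ZW, with radius 6.0, so the center S sits 6.0 in from both sides at S = (-26.90, -21.50). Then |VS| = |S − V| = 34.44.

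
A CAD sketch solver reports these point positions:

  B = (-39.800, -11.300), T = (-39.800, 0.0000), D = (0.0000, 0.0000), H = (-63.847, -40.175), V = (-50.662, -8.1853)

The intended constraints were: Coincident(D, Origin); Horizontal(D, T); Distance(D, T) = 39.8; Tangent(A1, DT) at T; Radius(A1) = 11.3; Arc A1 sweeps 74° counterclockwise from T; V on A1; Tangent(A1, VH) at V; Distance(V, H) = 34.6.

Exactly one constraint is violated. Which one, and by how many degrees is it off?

Tangent(A1, VH) at V — off by 6.40°.

D = (0.00, 0.00) ✓; D.y = 0.00, T.y = 0.00 ✓; |DT| = 39.80 ✓; ∠(BT, TD) = 90.00° ✓; |BT| = 11.30 ✓; bearing(B→V) − bearing(B→T) = 74.00° ✓; |BV| = 11.30 ✓; ∠(BV, VH) = 96.40° ✗; |VH| = 34.60 ✓.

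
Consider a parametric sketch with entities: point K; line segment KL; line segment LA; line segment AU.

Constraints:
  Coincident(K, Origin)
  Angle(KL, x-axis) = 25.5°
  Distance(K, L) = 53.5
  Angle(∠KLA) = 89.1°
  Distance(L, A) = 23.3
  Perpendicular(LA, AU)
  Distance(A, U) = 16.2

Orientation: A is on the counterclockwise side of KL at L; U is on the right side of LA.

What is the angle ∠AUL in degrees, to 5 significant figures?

55.190°

K is at the origin; KL runs at 25.5° with length 53.5, so L = 53.5·(cos 25.5°, sin 25.5°) = (48.288, 23.032). ∠KLA = 89.1°, so LA runs at 25.5° + (180° − 89.1°) = 116.40° from the x-axis; with |LA| = 23.3, A = L + 23.3·(cos 116.40°, sin 116.40°) = (37.928, 43.902). The perpendicularity gives AU at right angles to LA; with |AU| = 16.2 on the right of LA, U = A + 16.2·(0.89571, 0.44464) = (52.439, 51.106). Then cos ∠AUL = UA·UL / (|UA||UL|), giving 55.190°.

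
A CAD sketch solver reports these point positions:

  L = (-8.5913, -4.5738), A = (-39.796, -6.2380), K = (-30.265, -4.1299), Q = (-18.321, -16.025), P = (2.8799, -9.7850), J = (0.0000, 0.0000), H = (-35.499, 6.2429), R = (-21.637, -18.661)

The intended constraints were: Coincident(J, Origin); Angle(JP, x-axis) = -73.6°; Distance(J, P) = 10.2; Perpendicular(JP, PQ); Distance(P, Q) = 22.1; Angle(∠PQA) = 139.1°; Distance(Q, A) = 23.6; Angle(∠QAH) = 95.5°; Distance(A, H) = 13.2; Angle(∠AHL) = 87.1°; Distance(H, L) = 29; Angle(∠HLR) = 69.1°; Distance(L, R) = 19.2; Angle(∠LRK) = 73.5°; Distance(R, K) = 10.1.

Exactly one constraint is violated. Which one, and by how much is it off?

Distance(R, K) = 10.1 — off by 6.80.

J = (0.00, 0.00) ✓; JP at -73.60° ✓; |JP| = 10.20 ✓; ∠(JP, PQ) = 90.00° ✓; |PQ| = 22.10 ✓; ∠PQA = 139.1° ✓; |QA| = 23.60 ✓; ∠QAH = 95.50° ✓; |AH| = 13.20 ✓; ∠AHL = 87.10° ✓; |HL| = 29.00 ✓; ∠HLR = 69.10° ✓; |LR| = 19.20 ✓; ∠LRK = 73.50° ✓; |RK| = 16.90 ✗.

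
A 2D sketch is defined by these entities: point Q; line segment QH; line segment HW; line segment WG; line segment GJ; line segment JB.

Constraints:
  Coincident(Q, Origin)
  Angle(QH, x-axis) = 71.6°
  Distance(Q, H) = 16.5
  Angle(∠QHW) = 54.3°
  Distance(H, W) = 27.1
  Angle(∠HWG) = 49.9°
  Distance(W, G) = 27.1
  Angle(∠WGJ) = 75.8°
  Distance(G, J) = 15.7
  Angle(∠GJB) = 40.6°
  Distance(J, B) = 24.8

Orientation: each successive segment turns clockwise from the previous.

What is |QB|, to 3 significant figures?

15.0

Q is at the origin; QH runs at 71.6° with length 16.5, so H = (5.21, 15.7). ∠QHW = 54.3° gives HW at -54.1° from the x-axis; with |HW| = 27.1, W = (21.1, -6.30). ∠HWG = 49.9° gives WG at 176° from the x-axis; with |WG| = 27.1, G = (-5.93, -4.31). ∠WGJ = 75.8° gives GJ at 71.6° from the x-axis; with |GJ| = 15.7, J = (-0.973, 10.6). ∠GJB = 40.6° gives JB at -67.8° from the x-axis; with |JB| = 24.8, B = (8.40, -12.4). Then |QB| = |B − Q| = 15.0.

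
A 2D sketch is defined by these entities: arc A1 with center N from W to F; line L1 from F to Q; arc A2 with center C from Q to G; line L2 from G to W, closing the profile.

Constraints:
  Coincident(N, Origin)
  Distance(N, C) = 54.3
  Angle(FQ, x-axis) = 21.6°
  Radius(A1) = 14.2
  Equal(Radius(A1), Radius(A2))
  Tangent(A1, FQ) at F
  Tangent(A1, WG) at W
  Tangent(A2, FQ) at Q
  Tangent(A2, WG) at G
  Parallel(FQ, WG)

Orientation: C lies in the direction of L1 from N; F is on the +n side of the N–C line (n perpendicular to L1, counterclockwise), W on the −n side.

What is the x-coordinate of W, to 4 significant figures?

5.227

The slot axis is L1's direction at 21.6°, so u = (cos 21.6°, sin 21.6°) = (0.9298, 0.3681) and n = (−sin 21.6°, cos 21.6°) = (-0.3681, 0.9298). N is at the origin and C lies 54.3 along u from N, so C = 54.3·u = (50.49, 19.99). Tangency of A1 to both parallel lines with radius 14.2 puts F and W at N ± 14.2·n: F = (-5.227, 13.20), W = (5.227, -13.20). So W.x = 5.227.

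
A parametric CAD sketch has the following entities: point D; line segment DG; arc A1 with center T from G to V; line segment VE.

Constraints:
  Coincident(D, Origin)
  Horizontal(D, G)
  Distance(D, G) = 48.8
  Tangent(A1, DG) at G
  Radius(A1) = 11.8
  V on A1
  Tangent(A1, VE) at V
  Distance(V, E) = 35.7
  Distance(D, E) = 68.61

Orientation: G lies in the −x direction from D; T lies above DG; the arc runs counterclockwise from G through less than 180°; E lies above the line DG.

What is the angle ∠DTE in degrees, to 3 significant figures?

102°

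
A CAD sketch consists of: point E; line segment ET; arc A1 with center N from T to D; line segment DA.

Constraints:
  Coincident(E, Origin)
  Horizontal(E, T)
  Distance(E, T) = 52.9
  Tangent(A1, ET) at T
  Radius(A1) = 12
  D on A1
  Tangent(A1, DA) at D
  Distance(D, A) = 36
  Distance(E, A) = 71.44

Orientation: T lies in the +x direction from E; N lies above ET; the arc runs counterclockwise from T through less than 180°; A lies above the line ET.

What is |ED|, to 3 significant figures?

66.1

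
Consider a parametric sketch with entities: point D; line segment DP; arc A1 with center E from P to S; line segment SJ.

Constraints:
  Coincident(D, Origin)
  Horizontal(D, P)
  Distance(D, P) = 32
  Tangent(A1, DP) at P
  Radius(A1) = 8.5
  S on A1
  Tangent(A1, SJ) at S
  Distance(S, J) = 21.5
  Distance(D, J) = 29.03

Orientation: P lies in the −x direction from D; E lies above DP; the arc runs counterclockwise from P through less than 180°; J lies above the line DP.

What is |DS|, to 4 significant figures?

24.76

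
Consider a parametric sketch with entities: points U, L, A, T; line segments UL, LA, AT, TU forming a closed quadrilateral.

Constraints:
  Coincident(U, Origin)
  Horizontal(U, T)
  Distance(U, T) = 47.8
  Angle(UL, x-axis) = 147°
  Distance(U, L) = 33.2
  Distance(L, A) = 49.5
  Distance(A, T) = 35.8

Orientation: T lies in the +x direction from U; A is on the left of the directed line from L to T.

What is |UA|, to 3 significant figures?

32.1

U is at the origin; U and T share the same y with |UT| = 47.8 and T in +x, so T = (47.8, 0). UL runs at 147.0° with |UL| = 33.2, so L = (-27.8, 18.1). A is determined by |LA| = 49.5 and |AT| = 35.8 together: it lies at the intersection of circle(L, 49.5) and circle(T, 35.8). With |LT| = 77.8, the foot of the radical line on LT is 46.4 from L and the perpendicular offset is √(49.5² − 46.4²) = 17.2. Taking the left-of-LT solution: A = (21.3, 24.1).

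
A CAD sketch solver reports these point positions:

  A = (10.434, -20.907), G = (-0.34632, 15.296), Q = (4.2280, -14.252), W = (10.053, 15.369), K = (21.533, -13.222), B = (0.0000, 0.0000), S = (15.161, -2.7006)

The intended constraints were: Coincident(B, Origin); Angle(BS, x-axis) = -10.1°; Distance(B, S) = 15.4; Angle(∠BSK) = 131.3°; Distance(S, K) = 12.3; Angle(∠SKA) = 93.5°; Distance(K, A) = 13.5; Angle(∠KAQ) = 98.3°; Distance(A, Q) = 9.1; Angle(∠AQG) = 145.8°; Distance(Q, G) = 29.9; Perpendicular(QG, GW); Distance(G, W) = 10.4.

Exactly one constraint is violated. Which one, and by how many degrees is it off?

Perpendicular(QG, GW) — off by 8.40°.

B = (0.00, 0.00) ✓; BS at -10.10° ✓; |BS| = 15.40 ✓; ∠BSK = 131.3° ✓; |SK| = 12.30 ✓; ∠SKA = 93.50° ✓; |KA| = 13.50 ✓; ∠KAQ = 98.30° ✓; |AQ| = 9.100 ✓; ∠AQG = 145.8° ✓; |QG| = 29.90 ✓; ∠(QG, GW) = 98.40° ✗; |GW| = 10.40 ✓.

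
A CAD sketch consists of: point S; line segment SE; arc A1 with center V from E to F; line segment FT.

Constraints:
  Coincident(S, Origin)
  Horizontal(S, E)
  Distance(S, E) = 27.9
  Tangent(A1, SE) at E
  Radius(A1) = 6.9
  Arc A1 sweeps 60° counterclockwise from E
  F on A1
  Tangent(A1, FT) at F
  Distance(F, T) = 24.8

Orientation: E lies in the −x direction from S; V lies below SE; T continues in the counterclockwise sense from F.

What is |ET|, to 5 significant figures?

30.968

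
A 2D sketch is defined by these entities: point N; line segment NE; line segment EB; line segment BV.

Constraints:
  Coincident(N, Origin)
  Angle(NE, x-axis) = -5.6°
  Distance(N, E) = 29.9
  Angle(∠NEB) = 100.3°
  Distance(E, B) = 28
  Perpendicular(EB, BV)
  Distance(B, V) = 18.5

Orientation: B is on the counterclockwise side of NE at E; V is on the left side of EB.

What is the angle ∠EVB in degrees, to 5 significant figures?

56.547°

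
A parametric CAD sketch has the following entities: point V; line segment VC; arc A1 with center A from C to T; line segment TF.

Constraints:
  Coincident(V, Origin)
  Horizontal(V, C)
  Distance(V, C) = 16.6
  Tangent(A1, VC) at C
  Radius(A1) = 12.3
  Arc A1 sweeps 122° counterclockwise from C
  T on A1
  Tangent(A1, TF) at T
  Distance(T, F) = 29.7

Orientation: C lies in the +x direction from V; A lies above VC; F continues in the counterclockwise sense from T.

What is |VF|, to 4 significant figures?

45.43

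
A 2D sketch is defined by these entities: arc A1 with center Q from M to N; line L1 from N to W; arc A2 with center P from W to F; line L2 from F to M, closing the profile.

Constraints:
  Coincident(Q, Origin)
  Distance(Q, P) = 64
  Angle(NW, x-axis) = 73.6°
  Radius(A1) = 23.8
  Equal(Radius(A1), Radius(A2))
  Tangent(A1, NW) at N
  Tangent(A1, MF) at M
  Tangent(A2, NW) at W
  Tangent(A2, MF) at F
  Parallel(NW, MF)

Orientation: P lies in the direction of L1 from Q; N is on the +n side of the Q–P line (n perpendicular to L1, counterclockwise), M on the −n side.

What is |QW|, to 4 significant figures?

68.28

The slot axis is L1's direction at 73.6°, so u = (cos 73.6°, sin 73.6°) = (0.2823, 0.9593) and n = (−sin 73.6°, cos 73.6°) = (-0.9593, 0.2823). Q is at the origin and P lies 64.0 along u from Q, so P = 64.0·u = (18.07, 61.40). Tangency of A1 to both parallel lines with radius 23.8 puts N and M at Q ± 23.8·n: N = (-22.83, 6.720), M = (22.83, -6.720). Equal radii place W and F the same way about P: W = P + 23.8·n = (-4.762, 68.12), F = P − 23.8·n = (40.90, 54.68). Then |QW| = |W − Q| = 68.28.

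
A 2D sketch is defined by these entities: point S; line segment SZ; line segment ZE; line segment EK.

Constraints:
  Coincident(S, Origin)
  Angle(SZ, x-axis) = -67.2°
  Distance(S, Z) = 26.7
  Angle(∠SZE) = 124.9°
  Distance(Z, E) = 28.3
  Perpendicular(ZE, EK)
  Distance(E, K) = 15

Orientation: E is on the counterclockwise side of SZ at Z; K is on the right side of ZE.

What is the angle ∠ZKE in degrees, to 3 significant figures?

62.1°

∠SZE = 124.9°, so ZE runs at -67.2° + (180° − 124.9°) = -12.1° from the x-axis; with |ZE| = 28.3, E = Z + 28.3·(cos -12.1°, sin -12.1°) = (38.0, -30.5). The perpendicularity gives EK at right angles to ZE; with |EK| = 15.0 on the right of ZE, K = E + 15.0·(-0.210, -0.978) = (34.9, -45.2). Then cos ∠ZKE = KZ·KE / (|KZ||KE|), giving 62.1°.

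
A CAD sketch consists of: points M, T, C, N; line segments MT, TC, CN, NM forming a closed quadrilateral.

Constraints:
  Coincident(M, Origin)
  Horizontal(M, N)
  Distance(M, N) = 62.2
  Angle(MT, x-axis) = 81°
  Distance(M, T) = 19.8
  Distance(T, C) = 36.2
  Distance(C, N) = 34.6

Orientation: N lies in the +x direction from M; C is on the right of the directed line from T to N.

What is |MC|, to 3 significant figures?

29.0

M is at the origin; M and N share the same y with |MN| = 62.2 and N in +x, so N = (62.2, 0). MT runs at 81.0° with |MT| = 19.8, so T = (3.10, 19.6). C is determined by |TC| = 36.2 and |CN| = 34.6 together: it lies at the intersection of circle(T, 36.2) and circle(N, 34.6). With |TN| = 62.3, the foot of the radical line on TN is 32.0 from T and the perpendicular offset is √(36.2² − 32.0²) = 16.9. Taking the right-of-TN solution: C = (28.2, -6.51).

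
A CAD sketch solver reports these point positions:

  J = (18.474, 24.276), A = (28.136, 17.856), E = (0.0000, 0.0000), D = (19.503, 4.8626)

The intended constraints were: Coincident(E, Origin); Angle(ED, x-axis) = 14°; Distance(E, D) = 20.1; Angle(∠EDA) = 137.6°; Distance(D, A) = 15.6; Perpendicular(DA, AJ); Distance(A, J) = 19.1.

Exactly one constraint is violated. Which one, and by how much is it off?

Distance(A, J) = 19.1 — off by 7.50.

E = (0.00, 0.00) ✓; ED at 14.00° ✓; |ED| = 20.10 ✓; ∠EDA = 137.6° ✓; |DA| = 15.60 ✓; ∠(DA, AJ) = 90.00° ✓; |AJ| = 11.60 ✗.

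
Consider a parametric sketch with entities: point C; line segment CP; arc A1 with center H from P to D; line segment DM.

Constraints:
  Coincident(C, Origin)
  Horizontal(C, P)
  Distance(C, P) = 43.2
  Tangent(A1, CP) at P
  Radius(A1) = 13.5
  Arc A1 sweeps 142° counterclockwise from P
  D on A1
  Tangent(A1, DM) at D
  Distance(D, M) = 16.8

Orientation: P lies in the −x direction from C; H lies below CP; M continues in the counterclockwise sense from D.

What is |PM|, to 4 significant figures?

34.83

C is at the origin; CP is horizontal with |CP| = 43.2 and P on the −x side, so P = (-43.20, 0.000). Since A1 is tangent to CP there, HP ⟂ CP, so H = P + (0, -13.5) = (-43.20, -13.50). On A1, P sits at bearing 90° from H; a 142° counterclockwise sweep puts D at bearing 232°, so D = H + 13.5·(cos 232°, sin 232°) = (-51.51, -24.14). The tangent condition forces HD to be normal to DM, so DM runs along (−sin 232°, cos 232°); with |DM| = 16.8, M = (-38.27, -34.48). Then |PM| = |M − P| = 34.83.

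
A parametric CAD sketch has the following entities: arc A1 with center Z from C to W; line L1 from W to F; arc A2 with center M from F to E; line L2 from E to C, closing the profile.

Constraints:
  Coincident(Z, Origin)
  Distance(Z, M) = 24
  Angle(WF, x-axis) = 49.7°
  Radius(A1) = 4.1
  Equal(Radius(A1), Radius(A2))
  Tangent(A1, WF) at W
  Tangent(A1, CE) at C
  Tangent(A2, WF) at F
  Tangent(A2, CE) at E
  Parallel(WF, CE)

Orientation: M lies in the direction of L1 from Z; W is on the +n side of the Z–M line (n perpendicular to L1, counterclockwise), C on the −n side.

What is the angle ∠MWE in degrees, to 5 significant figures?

9.1691°

The slot axis is L1's direction at 49.7°, so u = (cos 49.7°, sin 49.7°) = (0.64679, 0.76267) and n = (−sin 49.7°, cos 49.7°) = (-0.76267, 0.64679). Z is at the origin and M lies 24.0 along u from Z, so M = 24.0·u = (15.523, 18.304). Tangency of A1 to both parallel lines with radius 4.1 puts W and C at Z ± 4.1·n: W = (-3.1269, 2.6518), C = (3.1269, -2.6518). Equal radii place F and E the same way about M: F = M + 4.1·n = (12.396, 20.956), E = M − 4.1·n = (18.650, 15.652). Then cos ∠MWE = WM·WE / (|WM||WE|), giving 9.1691°.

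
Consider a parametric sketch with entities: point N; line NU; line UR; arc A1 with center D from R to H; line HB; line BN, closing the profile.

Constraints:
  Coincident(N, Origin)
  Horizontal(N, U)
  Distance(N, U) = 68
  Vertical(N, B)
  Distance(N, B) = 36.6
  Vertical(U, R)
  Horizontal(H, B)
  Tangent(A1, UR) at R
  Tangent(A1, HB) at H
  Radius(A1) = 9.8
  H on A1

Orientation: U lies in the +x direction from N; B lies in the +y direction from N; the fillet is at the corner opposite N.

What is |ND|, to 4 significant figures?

64.07

N is at the origin; NU is horizontal with |NU| = 68.0 and U on the +x side, so U = (68.00, 0.000). N and B share the same x with |NB| = 36.6 and B on the +y side, so B = (0.000, 36.60). The virtual corner opposite N is at (68.00, 36.60). A1 meets UR tangentially, so DR is at right angles to UR and since A1 is tangent to HB there, DH ⟂ HB, with radius 9.8, so the center D sits 9.8 in from both sides at D = (58.20, 26.80). Then |ND| = |D − N| = 64.07.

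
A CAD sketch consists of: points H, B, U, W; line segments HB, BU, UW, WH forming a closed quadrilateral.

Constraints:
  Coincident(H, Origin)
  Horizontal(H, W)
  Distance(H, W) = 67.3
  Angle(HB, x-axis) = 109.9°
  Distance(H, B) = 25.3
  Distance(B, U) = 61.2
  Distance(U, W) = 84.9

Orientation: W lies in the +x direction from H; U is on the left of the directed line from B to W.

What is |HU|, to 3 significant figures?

78.7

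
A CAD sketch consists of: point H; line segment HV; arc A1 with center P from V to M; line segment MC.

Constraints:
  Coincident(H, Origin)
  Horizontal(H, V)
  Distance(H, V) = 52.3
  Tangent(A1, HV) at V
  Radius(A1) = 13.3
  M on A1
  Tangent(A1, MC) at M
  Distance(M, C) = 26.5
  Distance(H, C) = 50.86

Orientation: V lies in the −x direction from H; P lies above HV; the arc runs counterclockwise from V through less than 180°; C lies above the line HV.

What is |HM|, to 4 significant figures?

40.72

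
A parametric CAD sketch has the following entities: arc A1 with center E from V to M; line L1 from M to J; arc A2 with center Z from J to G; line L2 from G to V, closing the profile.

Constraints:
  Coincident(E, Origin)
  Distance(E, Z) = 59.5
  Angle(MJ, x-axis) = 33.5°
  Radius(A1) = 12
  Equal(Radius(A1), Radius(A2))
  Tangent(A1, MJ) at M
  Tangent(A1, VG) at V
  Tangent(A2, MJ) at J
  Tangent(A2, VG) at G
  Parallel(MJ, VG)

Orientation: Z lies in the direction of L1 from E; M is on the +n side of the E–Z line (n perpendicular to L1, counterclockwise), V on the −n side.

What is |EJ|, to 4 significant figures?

60.70

The slot axis is L1's direction at 33.5°, so u = (cos 33.5°, sin 33.5°) = (0.8339, 0.5519) and n = (−sin 33.5°, cos 33.5°) = (-0.5519, 0.8339). E is at the origin and Z lies 59.5 along u from E, so Z = 59.5·u = (49.62, 32.84). Tangency of A1 to both parallel lines with radius 12.0 puts M and V at E ± 12.0·n: M = (-6.623, 10.01), V = (6.623, -10.01). Equal radii place J and G the same way about Z: J = Z + 12.0·n = (42.99, 42.85), G = Z − 12.0·n = (56.24, 22.83). Then |EJ| = |J − E| = 60.70.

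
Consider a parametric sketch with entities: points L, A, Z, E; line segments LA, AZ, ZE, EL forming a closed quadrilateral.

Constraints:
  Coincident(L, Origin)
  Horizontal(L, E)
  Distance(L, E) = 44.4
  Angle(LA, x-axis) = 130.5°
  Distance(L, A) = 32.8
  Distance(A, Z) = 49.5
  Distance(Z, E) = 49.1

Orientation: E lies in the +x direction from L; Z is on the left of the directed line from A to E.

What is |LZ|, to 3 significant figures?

50.8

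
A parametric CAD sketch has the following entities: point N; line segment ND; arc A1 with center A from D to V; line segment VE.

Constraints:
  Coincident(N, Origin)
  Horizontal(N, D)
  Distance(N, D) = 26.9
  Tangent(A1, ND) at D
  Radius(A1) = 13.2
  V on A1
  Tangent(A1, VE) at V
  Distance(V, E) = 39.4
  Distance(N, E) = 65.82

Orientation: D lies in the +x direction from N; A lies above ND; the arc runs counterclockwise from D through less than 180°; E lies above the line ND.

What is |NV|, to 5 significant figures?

42.312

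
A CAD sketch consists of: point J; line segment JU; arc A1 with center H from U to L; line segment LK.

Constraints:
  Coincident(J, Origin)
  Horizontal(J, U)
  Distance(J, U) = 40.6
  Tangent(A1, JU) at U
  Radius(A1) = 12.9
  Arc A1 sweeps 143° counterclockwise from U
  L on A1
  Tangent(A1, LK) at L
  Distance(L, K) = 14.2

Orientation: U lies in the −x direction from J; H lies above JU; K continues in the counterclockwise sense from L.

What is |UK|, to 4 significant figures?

31.95

On A1, U sits at bearing -90° from H; a 143° counterclockwise sweep puts L at bearing 53°, so L = H + 12.9·(cos 53°, sin 53°) = (-32.84, 23.20). A1 meets LK tangentially, so HL is at right angles to LK, so LK runs along (−sin 53°, cos 53°); with |LK| = 14.2, K = (-44.18, 31.75). Then |UK| = |K − U| = 31.95.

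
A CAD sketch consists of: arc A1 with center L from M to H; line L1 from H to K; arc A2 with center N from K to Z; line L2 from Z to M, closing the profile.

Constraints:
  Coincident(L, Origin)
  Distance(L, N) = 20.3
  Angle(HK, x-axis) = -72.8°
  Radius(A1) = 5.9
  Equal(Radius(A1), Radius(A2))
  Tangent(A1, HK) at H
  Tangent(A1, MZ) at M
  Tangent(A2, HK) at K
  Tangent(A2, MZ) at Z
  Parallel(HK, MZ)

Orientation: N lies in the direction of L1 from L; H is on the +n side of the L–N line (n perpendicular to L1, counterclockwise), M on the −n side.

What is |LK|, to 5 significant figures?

21.140

The slot axis is L1's direction at -72.8°, so u = (cos -72.8°, sin -72.8°) = (0.29571, -0.95528) and n = (−sin -72.8°, cos -72.8°) = (0.95528, 0.29571). L is at the origin and N lies 20.3 along u from L, so N = 20.3·u = (6.0029, -19.392). Tangency of A1 to both parallel lines with radius 5.9 puts H and M at L ± 5.9·n: H = (5.6361, 1.7447), M = (-5.6361, -1.7447). Equal radii place K and Z the same way about N: K = N + 5.9·n = (11.639, -17.647), Z = N − 5.9·n = (0.36673, -21.137). Then |LK| = |K − L| = 21.140.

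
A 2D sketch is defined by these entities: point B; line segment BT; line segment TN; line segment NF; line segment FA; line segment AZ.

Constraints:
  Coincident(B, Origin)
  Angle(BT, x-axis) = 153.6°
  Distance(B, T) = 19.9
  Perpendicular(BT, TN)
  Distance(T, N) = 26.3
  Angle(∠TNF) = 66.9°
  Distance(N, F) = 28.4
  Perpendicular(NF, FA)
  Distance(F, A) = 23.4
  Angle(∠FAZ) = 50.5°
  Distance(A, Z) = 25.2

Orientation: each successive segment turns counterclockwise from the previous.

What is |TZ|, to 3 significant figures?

16.9

NF is perpendicular to FA, so FA runs at 86.7°; with |FA| = 23.4, A = (0.181, 7.02). ∠FAZ = 50.5° gives AZ at -144° from the x-axis; with |AZ| = 25.2, Z = (-20.2, -7.87). Then |TZ| = |Z − T| = 16.9.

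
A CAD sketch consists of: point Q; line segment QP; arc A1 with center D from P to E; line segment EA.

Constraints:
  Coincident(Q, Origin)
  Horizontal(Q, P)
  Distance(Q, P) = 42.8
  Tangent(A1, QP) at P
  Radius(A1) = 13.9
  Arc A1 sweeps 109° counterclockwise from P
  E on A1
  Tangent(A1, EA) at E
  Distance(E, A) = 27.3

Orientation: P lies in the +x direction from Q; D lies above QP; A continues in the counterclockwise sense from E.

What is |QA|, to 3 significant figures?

64.6

Q is at the origin; QP is horizontal with |QP| = 42.8 and P on the +x side, so P = (42.8, 0.00). Since A1 is tangent to QP there, DP ⟂ QP, so D = P + (0, 13.9) = (42.8, 13.9). On A1, P sits at bearing -90° from D; a 109° counterclockwise sweep puts E at bearing 19°, so E = D + 13.9·(cos 19°, sin 19°) = (55.9, 18.4). A1 meets EA tangentially, so DE is at right angles to EA, so EA runs along (−sin 19°, cos 19°); with |EA| = 27.3, A = (47.1, 44.2). Then |QA| = |A − Q| = 64.6.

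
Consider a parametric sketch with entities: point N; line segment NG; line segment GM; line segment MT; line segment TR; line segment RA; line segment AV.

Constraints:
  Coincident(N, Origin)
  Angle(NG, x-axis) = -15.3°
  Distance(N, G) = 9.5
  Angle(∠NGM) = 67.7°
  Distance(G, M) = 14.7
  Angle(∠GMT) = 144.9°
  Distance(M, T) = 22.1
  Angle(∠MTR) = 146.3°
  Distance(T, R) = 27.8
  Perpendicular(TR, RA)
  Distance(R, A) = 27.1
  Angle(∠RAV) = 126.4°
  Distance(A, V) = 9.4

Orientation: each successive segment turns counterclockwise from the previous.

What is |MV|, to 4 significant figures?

43.68

N is at the origin; NG runs at -15.3° with length 9.5, so G = (9.163, -2.507). ∠NGM = 67.7° gives GM at 97.00° from the x-axis; with |GM| = 14.7, M = (7.372, 12.08). ∠GMT = 144.9° gives MT at 132.1° from the x-axis; with |MT| = 22.1, T = (-7.445, 28.48). ∠MTR = 146.3° gives TR at 165.8° from the x-axis; with |TR| = 27.8, R = (-34.40, 35.30). The perpendicularity gives RA at right angles to TR, so RA runs at -104.2°; with |RA| = 27.1, A = (-41.04, 9.029). ∠RAV = 126.4° gives AV at -50.60° from the x-axis; with |AV| = 9.4, V = (-35.08, 1.765). Then |MV| = |V − M| = 43.68.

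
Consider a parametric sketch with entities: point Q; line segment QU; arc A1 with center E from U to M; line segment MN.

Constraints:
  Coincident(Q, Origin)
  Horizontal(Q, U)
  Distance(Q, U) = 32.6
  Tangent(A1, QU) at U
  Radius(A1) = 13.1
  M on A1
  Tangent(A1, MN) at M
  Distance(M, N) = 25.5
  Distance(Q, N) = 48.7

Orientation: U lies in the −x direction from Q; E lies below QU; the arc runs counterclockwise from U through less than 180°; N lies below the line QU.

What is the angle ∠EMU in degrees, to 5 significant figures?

24.963°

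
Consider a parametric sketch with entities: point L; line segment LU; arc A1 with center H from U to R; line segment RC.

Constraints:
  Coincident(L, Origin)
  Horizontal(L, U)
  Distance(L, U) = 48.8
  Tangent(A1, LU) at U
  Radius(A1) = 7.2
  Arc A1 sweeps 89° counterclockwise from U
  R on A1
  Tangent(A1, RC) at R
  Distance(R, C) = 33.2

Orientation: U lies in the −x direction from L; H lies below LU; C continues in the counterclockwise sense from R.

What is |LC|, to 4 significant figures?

69.45

On A1, U sits at bearing 90° from H; an 89° counterclockwise sweep puts R at bearing 179°, so R = H + 7.2·(cos 179°, sin 179°) = (-56.00, -7.074). Since A1 is tangent to RC there, HR ⟂ RC, so RC runs along (−sin 179°, cos 179°); with |RC| = 33.2, C = (-56.58, -40.27). Then |LC| = |C − L| = 69.45.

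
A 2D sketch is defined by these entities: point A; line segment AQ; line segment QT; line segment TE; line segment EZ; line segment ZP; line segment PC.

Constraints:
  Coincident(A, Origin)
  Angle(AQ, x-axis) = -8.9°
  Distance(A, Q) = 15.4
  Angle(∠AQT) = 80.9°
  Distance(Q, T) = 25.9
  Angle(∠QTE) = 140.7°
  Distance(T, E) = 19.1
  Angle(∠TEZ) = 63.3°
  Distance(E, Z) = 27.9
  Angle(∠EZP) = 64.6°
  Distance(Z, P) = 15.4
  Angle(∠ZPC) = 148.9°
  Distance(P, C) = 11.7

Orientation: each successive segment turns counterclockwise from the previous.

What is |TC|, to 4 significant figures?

4.435

A is at the origin; AQ runs at -8.9° with length 15.4, so Q = (15.21, -2.383). ∠AQT = 80.9° gives QT at 90.20° from the x-axis; with |QT| = 25.9, T = (15.12, 23.52). ∠QTE = 140.7° gives TE at 129.5° from the x-axis; with |TE| = 19.1, E = (2.975, 38.26). ∠TEZ = 63.3° gives EZ at -113.8° from the x-axis; with |EZ| = 27.9, Z = (-8.284, 12.73). ∠EZP = 64.6° gives ZP at 1.600° from the x-axis; with |ZP| = 15.4, P = (7.110, 13.16). ∠ZPC = 148.9° gives PC at 32.70° from the x-axis; with |PC| = 11.7, C = (16.96, 19.48). Then |TC| = |C − T| = 4.435.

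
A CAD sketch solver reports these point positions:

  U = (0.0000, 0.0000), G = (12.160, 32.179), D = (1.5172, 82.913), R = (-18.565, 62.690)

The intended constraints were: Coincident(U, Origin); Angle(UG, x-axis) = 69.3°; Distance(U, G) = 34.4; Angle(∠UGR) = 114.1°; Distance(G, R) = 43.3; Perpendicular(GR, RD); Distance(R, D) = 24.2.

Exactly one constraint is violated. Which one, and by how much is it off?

Distance(R, D) = 24.2 — off by 4.30.

U = (0.00, 0.00) ✓; UG at 69.30° ✓; |UG| = 34.40 ✓; ∠UGR = 114.1° ✓; |GR| = 43.30 ✓; ∠(GR, RD) = 90.00° ✓; |RD| = 28.50 ✗.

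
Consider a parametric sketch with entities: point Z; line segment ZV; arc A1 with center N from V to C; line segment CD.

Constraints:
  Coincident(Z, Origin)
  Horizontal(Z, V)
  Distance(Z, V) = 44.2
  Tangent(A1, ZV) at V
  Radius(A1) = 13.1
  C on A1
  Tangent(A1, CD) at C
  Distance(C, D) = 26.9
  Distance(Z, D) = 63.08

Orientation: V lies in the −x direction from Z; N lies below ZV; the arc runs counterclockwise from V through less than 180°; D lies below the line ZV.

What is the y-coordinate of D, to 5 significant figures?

-42.954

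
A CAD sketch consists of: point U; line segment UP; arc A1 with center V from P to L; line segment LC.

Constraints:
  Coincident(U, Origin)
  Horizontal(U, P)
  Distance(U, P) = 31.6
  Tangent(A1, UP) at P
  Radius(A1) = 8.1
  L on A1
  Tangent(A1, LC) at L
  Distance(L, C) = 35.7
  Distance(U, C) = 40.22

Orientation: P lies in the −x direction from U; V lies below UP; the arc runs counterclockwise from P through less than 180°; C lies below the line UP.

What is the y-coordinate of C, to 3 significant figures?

-38.6

Checks: U = (0.00, 0.00) ✓; |VL| = 8.100 ✓; ∠(VL, LC) = 90.00° ✓; |LC| = 35.70 ✓; |UC| = 40.22 ✓.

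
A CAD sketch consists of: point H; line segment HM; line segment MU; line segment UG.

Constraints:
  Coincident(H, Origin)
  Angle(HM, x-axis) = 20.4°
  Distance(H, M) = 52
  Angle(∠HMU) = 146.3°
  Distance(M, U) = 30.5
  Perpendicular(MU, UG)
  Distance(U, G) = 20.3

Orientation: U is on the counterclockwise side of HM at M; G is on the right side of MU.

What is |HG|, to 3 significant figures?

88.6

H is at the origin; HM runs at 20.4° with length 52.0, so M = 52.0·(cos 20.4°, sin 20.4°) = (48.7, 18.1). ∠HMU = 146.3°, so MU runs at 20.4° + (180° − 146.3°) = 54.1° from the x-axis; with |MU| = 30.5, U = M + 30.5·(cos 54.1°, sin 54.1°) = (66.6, 42.8). MU ⟂ UG; with |UG| = 20.3 on the right of MU, G = U + 20.3·(0.810, -0.586) = (83.1, 30.9). Then |HG| = |G − H| = 88.6.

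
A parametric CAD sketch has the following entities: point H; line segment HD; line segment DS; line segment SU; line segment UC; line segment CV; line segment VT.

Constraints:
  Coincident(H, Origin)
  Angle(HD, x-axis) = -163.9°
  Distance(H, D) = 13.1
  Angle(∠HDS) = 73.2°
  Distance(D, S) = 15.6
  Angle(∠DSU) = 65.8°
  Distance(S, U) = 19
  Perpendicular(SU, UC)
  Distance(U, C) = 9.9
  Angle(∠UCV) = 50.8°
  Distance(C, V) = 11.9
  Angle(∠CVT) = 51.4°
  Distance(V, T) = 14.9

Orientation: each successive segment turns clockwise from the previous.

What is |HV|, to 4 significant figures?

7.273

The perpendicularity gives UC at right angles to SU, so UC runs at -114.9°; with |UC| = 9.9, C = (0.6700, -5.013). ∠UCV = 50.8° gives CV at 115.9° from the x-axis; with |CV| = 11.9, V = (-4.528, 5.691). Then |HV| = |V − H| = 7.273.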